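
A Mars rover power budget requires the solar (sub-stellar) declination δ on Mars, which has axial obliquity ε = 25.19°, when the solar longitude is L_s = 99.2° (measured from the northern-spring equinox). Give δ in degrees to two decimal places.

δ = +24.84°

sin δ = sin ε · sin L_s = sin 25.19° × sin 99.2° = 0.420146.
δ = arcsin(0.420146) = +24.84°.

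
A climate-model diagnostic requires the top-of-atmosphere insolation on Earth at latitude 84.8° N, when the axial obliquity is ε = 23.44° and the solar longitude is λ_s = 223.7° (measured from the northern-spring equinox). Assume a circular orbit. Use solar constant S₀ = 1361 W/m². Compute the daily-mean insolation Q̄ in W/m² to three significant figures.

Q̄ ≈ 0.00 W/m²

Solar declination: sin δ = sin ε · sin λ_s = sin 23.44° × sin 223.7° = -0.27483, so δ = -15.952°.
cos H₀ = −tan(+84.8°) tan(-15.952°) = 3.1408 ≥ 1 ⇒ polar night, H₀ = 0 and Q̄ = 0.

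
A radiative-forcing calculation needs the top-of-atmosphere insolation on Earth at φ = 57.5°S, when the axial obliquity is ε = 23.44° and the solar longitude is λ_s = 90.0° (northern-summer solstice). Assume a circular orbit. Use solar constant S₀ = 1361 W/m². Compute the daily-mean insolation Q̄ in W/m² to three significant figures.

Solar declination: sin δ = sin ε · sin λ_s = sin 23.44° × sin 90.0° = 0.39779, so δ = +23.440°.
cos H₀ = −tan(-57.5°) tan(+23.440°) = 0.6806, H₀ = 0.8223 rad.
Bracket: H₀ sin φ sin δ + cos φ cos δ sin H₀ = 0.8223×-0.84339×0.39779 + 0.53730×0.91748×0.73269 = -0.275875 + 0.361188 = 0.085313.
Q̄ = (S₀/π) × [bracket] = (1361/π) × 0.085313 = 36.96 W/m².

Q̄ ≈ 37.0 W/m²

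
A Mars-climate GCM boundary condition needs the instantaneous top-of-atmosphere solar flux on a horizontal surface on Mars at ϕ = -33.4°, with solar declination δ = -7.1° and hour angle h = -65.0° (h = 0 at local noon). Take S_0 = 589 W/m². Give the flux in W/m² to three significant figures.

246 W/m²

cos θ_z = sin ϕ sin δ + cos ϕ cos δ cos h = 0.068040 + 0.350116 = 0.418156.
Flux = S_0 · cos θ_z = 589 × 0.418156 = 246.3 W/m².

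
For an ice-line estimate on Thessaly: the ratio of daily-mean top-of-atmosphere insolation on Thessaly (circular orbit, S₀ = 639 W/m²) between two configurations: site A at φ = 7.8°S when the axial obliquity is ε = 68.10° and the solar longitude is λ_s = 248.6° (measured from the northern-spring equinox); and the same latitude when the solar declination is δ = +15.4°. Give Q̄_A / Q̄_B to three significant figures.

Q̄_A / Q̄_B ≈ 0.775

— Configuration A (φ=-7.8°):
Solar declination: sin δ = sin ε · sin λ_s = sin 68.10° × sin 248.6° = -0.86387, so δ = -59.754°.
cos H₀ = −tan(-7.8°) tan(-59.754°) = -0.2349, H₀ = 1.8079 rad.
Bracket: H₀ sin φ sin δ + cos φ cos δ sin H₀ = 1.8079×-0.13572×-0.86387 + 0.99075×0.50372×0.97201 = 0.211966 + 0.485092 = 0.697058.
Q̄ = (S₀/π) × [bracket] = (639/π) × 0.697058 = 141.78 W/m².
— Configuration B (φ=-7.8°):
cos H₀ = −tan(-7.8°) tan(+15.400°) = 0.0377, H₀ = 1.5331 rad.
Bracket: H₀ sin φ sin δ + cos φ cos δ sin H₀ = 1.5331×-0.13572×0.26556 + 0.99075×0.96410×0.99929 = -0.055256 + 0.954504 = 0.899248.
Q̄ = (S₀/π) × [bracket] = (639/π) × 0.899248 = 182.91 W/m².
Ratio Q̄_A / Q̄_B = 141.78 / 182.91 = 0.7751.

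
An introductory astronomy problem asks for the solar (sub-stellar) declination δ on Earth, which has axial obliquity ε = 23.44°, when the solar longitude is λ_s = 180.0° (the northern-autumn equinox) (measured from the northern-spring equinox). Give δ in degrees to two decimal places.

δ = +0.00°

sin δ = sin ε · sin λ_s = sin 23.44° × sin 180.0° = 0.000000.
δ = arcsin(0.000000) = +0.00°.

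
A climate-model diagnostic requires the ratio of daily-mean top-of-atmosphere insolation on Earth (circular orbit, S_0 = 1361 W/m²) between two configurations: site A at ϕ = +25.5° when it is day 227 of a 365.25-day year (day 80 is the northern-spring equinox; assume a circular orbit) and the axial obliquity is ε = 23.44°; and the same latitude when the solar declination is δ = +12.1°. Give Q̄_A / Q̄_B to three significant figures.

— Configuration A (ϕ=+25.5°):
Solar longitude: L_s = 360° × (227 − 80)/365.25 = 144.887°.
sin δ = sin 23.44° × sin 144.887° = 0.22880, so δ = +13.227°.
cos h₀ = −tan(+25.5°) tan(+13.227°) = -0.1121, h₀ = 1.6831 rad.
Bracket: h₀ sin ϕ sin δ + cos ϕ cos δ sin h₀ = 1.6831×0.43051×0.22880 + 0.90259×0.97347×0.99370 = 0.165787 + 0.873109 = 1.038896.
Q̄ = (S_0/π) × [bracket] = (1361/π) × 1.038896 = 450.07 W/m².
— Configuration B (ϕ=+25.5°):
cos h₀ = −tan(+25.5°) tan(+12.100°) = -0.1023, h₀ = 1.6732 rad.
Bracket: h₀ sin ϕ sin δ + cos ϕ cos δ sin h₀ = 1.6732×0.43051×0.20962 + 0.90259×0.97778×0.99476 = 0.150995 + 0.877910 = 1.028905.
Q̄ = (S_0/π) × [bracket] = (1361/π) × 1.028905 = 445.74 W/m².
Ratio Q̄_A / Q̄_B = 450.07 / 445.74 = 1.010.

Q̄_A / Q̄_B ≈ 1.01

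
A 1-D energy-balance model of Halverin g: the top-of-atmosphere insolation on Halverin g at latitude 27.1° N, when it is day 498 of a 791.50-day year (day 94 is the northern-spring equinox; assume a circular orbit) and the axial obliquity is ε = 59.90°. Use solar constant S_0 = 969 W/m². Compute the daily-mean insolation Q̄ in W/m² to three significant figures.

Q̄ ≈ 262 W/m²

Solar longitude: L_s = 360° × (498 − 94)/791.50 = 183.752°.
sin δ = sin 59.90° × sin 183.752° = -0.05662, so δ = -3.246°.
cos h₀ = −tan(+27.1°) tan(-3.246°) = 0.0290, h₀ = 1.5418 rad.
Bracket: h₀ sin ϕ sin δ + cos ϕ cos δ sin h₀ = 1.5418×0.45554×-0.05662 + 0.89021×0.99840×0.99958 = -0.039767 + 0.888412 = 0.848645.
Q̄ = (S_0/π) × [bracket] = (969/π) × 0.848645 = 261.8 W/m².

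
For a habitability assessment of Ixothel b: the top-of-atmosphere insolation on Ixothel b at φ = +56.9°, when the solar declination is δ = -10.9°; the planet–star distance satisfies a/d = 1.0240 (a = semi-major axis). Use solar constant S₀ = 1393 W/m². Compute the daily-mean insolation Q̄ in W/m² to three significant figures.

cos H₀ = −tan(+56.9°) tan(-10.900°) = 0.2954, H₀ = 1.2709 rad.
Bracket: H₀ sin φ sin δ + cos φ cos δ sin H₀ = 1.2709×0.83772×-0.18910 + 0.54610×0.98196×0.95537 = -0.201327 + 0.512316 = 0.310989.
Inverse-square distance factor (a/d)² = 1.0240² = 1.048576.
Q̄ = (S₀/π) × 1.048576 × [bracket] = (1393/π) × 1.048576 × 0.310989 = 144.6 W/m².

Q̄ ≈ 145 W/m²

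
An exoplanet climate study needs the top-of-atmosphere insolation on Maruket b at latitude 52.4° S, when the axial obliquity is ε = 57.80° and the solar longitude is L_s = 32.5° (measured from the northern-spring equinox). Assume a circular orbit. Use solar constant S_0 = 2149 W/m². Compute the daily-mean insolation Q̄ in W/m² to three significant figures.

Q̄ ≈ 69.8 W/m²

Solar declination: sin δ = sin ε · sin L_s = sin 57.80° × sin 32.5° = 0.45466, so δ = +27.043°.
cos h₀ = −tan(-52.4°) tan(+27.043°) = 0.6629, h₀ = 0.8462 rad.
Bracket: h₀ sin ϕ sin δ + cos ϕ cos δ sin h₀ = 0.8462×-0.79229×0.45466 + 0.61015×0.89067×0.74874 = -0.304820 + 0.406897 = 0.102077.
Q̄ = (S_0/π) × [bracket] = (2149/π) × 0.102077 = 69.83 W/m².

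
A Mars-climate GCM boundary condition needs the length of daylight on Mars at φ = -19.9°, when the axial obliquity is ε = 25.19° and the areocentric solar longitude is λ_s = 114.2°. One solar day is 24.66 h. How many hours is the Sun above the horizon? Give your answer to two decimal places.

11.13 h

sin δ = sin 25.19° × sin 114.2° = 0.38822, so δ = +22.844°.
cos H₀ = −tan φ · tan δ = −tan(-19.9°) × tan(+22.844°) = 0.1525, so H₀ = 1.4177 rad = 81.23°.
Daylight = 2H₀/(2π) × 24.66 h = (1.4177/π) × 24.66 = 11.13 h.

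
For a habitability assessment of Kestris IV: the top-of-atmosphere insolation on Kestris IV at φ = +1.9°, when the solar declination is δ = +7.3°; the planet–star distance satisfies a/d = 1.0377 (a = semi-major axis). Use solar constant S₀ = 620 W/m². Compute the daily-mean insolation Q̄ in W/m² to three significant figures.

Q̄ ≈ 212 W/m²

cos H₀ = −tan(+1.9°) tan(+7.300°) = -0.0042, H₀ = 1.5750 rad.
Bracket: H₀ sin φ sin δ + cos φ cos δ sin H₀ = 1.5750×0.03316×0.12706 + 0.99945×0.99189×0.99999 = 0.006636 + 0.991335 = 0.997971.
Inverse-square distance factor (a/d)² = 1.0377² = 1.076821.
Q̄ = (S₀/π) × 1.076821 × [bracket] = (620/π) × 1.076821 × 0.997971 = 212.1 W/m².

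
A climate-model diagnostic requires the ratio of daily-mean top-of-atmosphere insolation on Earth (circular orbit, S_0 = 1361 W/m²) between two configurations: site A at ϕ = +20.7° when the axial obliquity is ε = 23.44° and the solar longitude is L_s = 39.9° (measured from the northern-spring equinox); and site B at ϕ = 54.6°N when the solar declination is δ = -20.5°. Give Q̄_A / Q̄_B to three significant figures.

Q̄_A / Q̄_B ≈ 6.14

— Configuration A (ϕ=+20.7°):
Solar declination: sin δ = sin ε · sin L_s = sin 23.44° × sin 39.9° = 0.25516, so δ = +14.783°.
cos h₀ = −tan(+20.7°) tan(+14.783°) = -0.0997, h₀ = 1.6707 rad.
Bracket: h₀ sin ϕ sin δ + cos ϕ cos δ sin h₀ = 1.6707×0.35347×0.25516 + 0.93544×0.96690×0.99502 = 0.150683 + 0.899973 = 1.050656.
Q̄ = (S_0/π) × [bracket] = (1361/π) × 1.050656 = 455.16 W/m².
— Configuration B (ϕ=+54.6°):
cos h₀ = −tan(+54.6°) tan(-20.500°) = 0.5261, h₀ = 1.0168 rad.
Bracket: h₀ sin ϕ sin δ + cos ϕ cos δ sin h₀ = 1.0168×0.81513×-0.35021 + 0.57928×0.93667×0.85042 = -0.290263 + 0.461433 = 0.171170.
Q̄ = (S_0/π) × [bracket] = (1361/π) × 0.171170 = 74.154 W/m².
Ratio Q̄_A / Q̄_B = 455.16 / 74.154 = 6.138.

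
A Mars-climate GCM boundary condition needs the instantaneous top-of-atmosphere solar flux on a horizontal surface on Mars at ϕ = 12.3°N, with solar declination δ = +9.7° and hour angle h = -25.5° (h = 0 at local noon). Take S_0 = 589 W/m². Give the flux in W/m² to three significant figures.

533 W/m²

cos θ_z = sin ϕ sin δ + cos ϕ cos δ cos h = 0.035893 + 0.869259 = 0.905152.
Flux = S_0 · cos θ_z = 589 × 0.905152 = 533.1 W/m².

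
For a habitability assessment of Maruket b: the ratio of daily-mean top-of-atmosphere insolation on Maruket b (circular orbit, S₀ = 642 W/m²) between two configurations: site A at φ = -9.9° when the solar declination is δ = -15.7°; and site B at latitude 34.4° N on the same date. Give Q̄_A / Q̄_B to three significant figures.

— Configuration A (φ=-9.9°):
cos H₀ = −tan(-9.9°) tan(-15.700°) = -0.0491, H₀ = 1.6199 rad.
Bracket: H₀ sin φ sin δ + cos φ cos δ sin H₀ = 1.6199×-0.17193×-0.27060 + 0.98511×0.96269×0.99880 = 0.075365 + 0.947218 = 1.022583.
Q̄ = (S₀/π) × [bracket] = (642/π) × 1.022583 = 208.97 W/m².
— Configuration B (φ=+34.4°):
cos H₀ = −tan(+34.4°) tan(-15.700°) = 0.1925, H₀ = 1.3771 rad.
Bracket: H₀ sin φ sin δ + cos φ cos δ sin H₀ = 1.3771×0.56497×-0.27060 + 0.82511×0.96269×0.98130 = -0.210532 + 0.779471 = 0.568939.
Q̄ = (S₀/π) × [bracket] = (642/π) × 0.568939 = 116.27 W/m².
Ratio Q̄_A / Q̄_B = 208.97 / 116.27 = 1.797.

Q̄_A / Q̄_B ≈ 1.80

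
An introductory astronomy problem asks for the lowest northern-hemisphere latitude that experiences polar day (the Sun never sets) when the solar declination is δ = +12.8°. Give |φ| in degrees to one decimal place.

|φ| = 77.2°

Polar day requires cos H₀ = −tan φ tan δ ≤ −1, i.e. tan φ tan δ ≥ 1.
The boundary is |tan φ| · |tan δ| = 1, so |φ| = 90° − |δ| = 90° − 12.8° = 77.2° in the northern hemisphere.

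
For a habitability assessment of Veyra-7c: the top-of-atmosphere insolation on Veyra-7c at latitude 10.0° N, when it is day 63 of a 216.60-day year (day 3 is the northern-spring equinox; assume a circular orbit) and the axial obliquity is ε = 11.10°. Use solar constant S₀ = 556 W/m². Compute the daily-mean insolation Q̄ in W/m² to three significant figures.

Solar longitude: λ_s = 360° × (63 − 3)/216.60 = 99.723°.
sin δ = sin 11.10° × sin 99.723° = 0.18976, so δ = +10.939°.
cos H₀ = −tan(+10.0°) tan(+10.939°) = -0.0341, H₀ = 1.6049 rad.
Bracket: H₀ sin φ sin δ + cos φ cos δ sin H₀ = 1.6049×0.17365×0.18976 + 0.98481×0.98183×0.99942 = 0.052884 + 0.966355 = 1.019239.
Q̄ = (S₀/π) × [bracket] = (556/π) × 1.019239 = 180.4 W/m².

Q̄ ≈ 180 W/m²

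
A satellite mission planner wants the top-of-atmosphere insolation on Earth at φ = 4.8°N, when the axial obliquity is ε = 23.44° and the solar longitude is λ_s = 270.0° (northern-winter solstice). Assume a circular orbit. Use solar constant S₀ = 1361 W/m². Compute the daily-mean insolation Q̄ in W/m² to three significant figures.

Q̄ ≈ 374 W/m²

Solar declination: sin δ = sin ε · sin λ_s = sin 23.44° × sin 270.0° = -0.39779, so δ = -23.440°.
cos H₀ = −tan(+4.8°) tan(-23.440°) = 0.0364, H₀ = 1.5344 rad.
Bracket: H₀ sin φ sin δ + cos φ cos δ sin H₀ = 1.5344×0.08368×-0.39779 + 0.99649×0.91748×0.99934 = -0.051076 + 0.913656 = 0.862580.
Q̄ = (S₀/π) × [bracket] = (1361/π) × 0.862580 = 373.7 W/m².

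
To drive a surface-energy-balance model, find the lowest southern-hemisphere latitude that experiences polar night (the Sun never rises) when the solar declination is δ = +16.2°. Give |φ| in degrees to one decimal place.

Polar night requires cos H₀ = −tan φ tan δ ≥ 1, i.e. tan φ tan δ ≤ −1.
The boundary is |tan φ| · |tan δ| = 1, so |φ| = 90° − |δ| = 90° − 16.2° = 73.8° in the southern hemisphere.

|φ| = 73.8°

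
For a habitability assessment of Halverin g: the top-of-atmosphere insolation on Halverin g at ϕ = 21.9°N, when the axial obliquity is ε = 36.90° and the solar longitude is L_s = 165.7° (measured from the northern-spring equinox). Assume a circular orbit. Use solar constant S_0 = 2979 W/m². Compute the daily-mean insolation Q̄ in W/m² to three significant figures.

Solar declination: sin δ = sin ε · sin L_s = sin 36.90° × sin 165.7° = 0.14830, so δ = +8.529°.
cos h₀ = −tan(+21.9°) tan(+8.529°) = -0.0603, h₀ = 1.6311 rad.
Bracket: h₀ sin ϕ sin δ + cos ϕ cos δ sin h₀ = 1.6311×0.37299×0.14830 + 0.92784×0.98894×0.99818 = 0.090223 + 0.915908 = 1.006131.
Q̄ = (S_0/π) × [bracket] = (2979/π) × 1.006131 = 954.1 W/m².

Q̄ ≈ 954 W/m²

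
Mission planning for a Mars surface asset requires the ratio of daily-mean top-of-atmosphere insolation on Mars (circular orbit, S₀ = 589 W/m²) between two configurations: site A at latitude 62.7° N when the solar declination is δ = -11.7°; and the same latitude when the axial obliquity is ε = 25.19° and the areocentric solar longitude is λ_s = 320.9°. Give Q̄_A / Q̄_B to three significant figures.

— Configuration A (φ=+62.7°):
cos H₀ = −tan(+62.7°) tan(-11.700°) = 0.4012, H₀ = 1.1579 rad.
Bracket: H₀ sin φ sin δ + cos φ cos δ sin H₀ = 1.1579×0.88862×-0.20279 + 0.45865×0.97922×0.91598 = -0.208657 + 0.411384 = 0.202727.
Q̄ = (S₀/π) × [bracket] = (589/π) × 0.202727 = 38.008 W/m².
— Configuration B (φ=+62.7°):
sin δ = sin 25.19° × sin 320.9° = -0.26843, so δ = -15.571°.
cos H₀ = −tan(+62.7°) tan(-15.571°) = 0.5399, H₀ = 1.0005 rad.
Bracket: H₀ sin φ sin δ + cos φ cos δ sin H₀ = 1.0005×0.88862×-0.26843 + 0.45865×0.96330×0.84174 = -0.238652 + 0.371896 = 0.133244.
Q̄ = (S₀/π) × [bracket] = (589/π) × 0.133244 = 24.981 W/m².
Ratio Q̄_A / Q̄_B = 38.008 / 24.981 = 1.521.

Q̄_A / Q̄_B ≈ 1.52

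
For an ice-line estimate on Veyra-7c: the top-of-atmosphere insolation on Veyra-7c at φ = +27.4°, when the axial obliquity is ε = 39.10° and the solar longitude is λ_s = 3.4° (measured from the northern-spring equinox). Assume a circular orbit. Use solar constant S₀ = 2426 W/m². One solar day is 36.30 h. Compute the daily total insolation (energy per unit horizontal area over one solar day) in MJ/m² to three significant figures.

Solar declination: sin δ = sin ε · sin λ_s = sin 39.10° × sin 3.4° = 0.03740, so δ = +2.144°.
cos H₀ = −tan(+27.4°) tan(+2.144°) = -0.0194, H₀ = 1.5902 rad.
Bracket: H₀ sin φ sin δ + cos φ cos δ sin H₀ = 1.5902×0.46020×0.03740 + 0.88782×0.99930×0.99981 = 0.027370 + 0.887030 = 0.914400.
Q̄ = (S₀/π) × [bracket] = (2426/π) × 0.914400 = 706.12 W/m².
Daily total = Q̄ × 36.30 h × 3600 s/h = 706.12 × 36.30 × 3600 / 10⁶ = 92.28 MJ/m².

92.3 MJ/m²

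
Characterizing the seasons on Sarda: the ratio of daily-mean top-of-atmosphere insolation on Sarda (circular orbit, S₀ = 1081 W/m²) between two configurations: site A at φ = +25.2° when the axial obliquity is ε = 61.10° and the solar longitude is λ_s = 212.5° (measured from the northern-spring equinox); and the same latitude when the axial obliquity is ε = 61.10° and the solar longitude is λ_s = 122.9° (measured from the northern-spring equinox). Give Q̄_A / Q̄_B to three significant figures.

— Configuration A (φ=+25.2°):
Solar declination: sin δ = sin ε · sin λ_s = sin 61.10° × sin 212.5° = -0.47039, so δ = -28.059°.
cos H₀ = −tan(+25.2°) tan(-28.059°) = 0.2508, H₀ = 1.3173 rad.
Bracket: H₀ sin φ sin δ + cos φ cos δ sin H₀ = 1.3173×0.42578×-0.47039 + 0.90483×0.88246×0.96803 = -0.263832 + 0.772949 = 0.509117.
Q̄ = (S₀/π) × [bracket] = (1081/π) × 0.509117 = 175.18 W/m².
— Configuration B (φ=+25.2°):
Solar declination: sin δ = sin ε · sin λ_s = sin 61.10° × sin 122.9° = 0.73506, so δ = +47.312°.
cos H₀ = −tan(+25.2°) tan(+47.312°) = -0.5102, H₀ = 2.1062 rad.
Bracket: H₀ sin φ sin δ + cos φ cos δ sin H₀ = 2.1062×0.42578×0.73506 + 0.90483×0.67800×0.86008 = 0.659186 + 0.527637 = 1.186823.
Q̄ = (S₀/π) × [bracket] = (1081/π) × 1.186823 = 408.38 W/m².
Ratio Q̄_A / Q̄_B = 175.18 / 408.38 = 0.4290.

Q̄_A / Q̄_B ≈ 0.429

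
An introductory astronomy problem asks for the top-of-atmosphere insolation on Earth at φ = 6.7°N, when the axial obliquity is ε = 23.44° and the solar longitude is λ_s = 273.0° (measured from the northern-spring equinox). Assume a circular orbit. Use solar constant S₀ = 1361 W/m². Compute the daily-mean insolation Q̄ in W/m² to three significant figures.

Solar declination: sin δ = sin ε · sin λ_s = sin 23.44° × sin 273.0° = -0.39724, so δ = -23.406°.
cos H₀ = −tan(+6.7°) tan(-23.406°) = 0.0508, H₀ = 1.5199 rad.
Bracket: H₀ sin φ sin δ + cos φ cos δ sin H₀ = 1.5199×0.11667×-0.39724 + 0.99317×0.91771×0.99871 = -0.070441 + 0.910266 = 0.839825.
Q̄ = (S₀/π) × [bracket] = (1361/π) × 0.839825 = 363.8 W/m².

Q̄ ≈ 364 W/m²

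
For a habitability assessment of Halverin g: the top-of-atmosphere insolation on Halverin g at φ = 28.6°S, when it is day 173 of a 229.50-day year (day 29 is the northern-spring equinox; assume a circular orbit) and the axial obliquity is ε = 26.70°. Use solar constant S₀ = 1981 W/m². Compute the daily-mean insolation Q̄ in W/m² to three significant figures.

Solar longitude: λ_s = 360° × (173 − 29)/229.50 = 225.882°.
sin δ = sin 26.70° × sin 225.882° = -0.32257, so δ = -18.819°.
cos H₀ = −tan(-28.6°) tan(-18.819°) = -0.1858, H₀ = 1.7577 rad.
Bracket: H₀ sin φ sin δ + cos φ cos δ sin H₀ = 1.7577×-0.47869×-0.32257 + 0.87798×0.94655×0.98259 = 0.271408 + 0.816583 = 1.087991.
Q̄ = (S₀/π) × [bracket] = (1981/π) × 1.087991 = 686.1 W/m².

Q̄ ≈ 686 W/m²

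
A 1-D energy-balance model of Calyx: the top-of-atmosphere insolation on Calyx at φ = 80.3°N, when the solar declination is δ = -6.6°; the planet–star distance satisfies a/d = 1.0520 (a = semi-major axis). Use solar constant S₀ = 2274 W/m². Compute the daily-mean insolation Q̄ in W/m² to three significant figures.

cos H₀ = −tan(+80.3°) tan(-6.600°) = 0.6769, H₀ = 0.8273 rad.
Bracket: H₀ sin φ sin δ + cos φ cos δ sin H₀ = 0.8273×0.98570×-0.11494 + 0.16849×0.99337×0.73608 = -0.093730 + 0.123200 = 0.029470.
Inverse-square distance factor (a/d)² = 1.0520² = 1.106704.
Q̄ = (S₀/π) × 1.106704 × [bracket] = (2274/π) × 1.106704 × 0.029470 = 23.61 W/m².

Q̄ ≈ 23.6 W/m²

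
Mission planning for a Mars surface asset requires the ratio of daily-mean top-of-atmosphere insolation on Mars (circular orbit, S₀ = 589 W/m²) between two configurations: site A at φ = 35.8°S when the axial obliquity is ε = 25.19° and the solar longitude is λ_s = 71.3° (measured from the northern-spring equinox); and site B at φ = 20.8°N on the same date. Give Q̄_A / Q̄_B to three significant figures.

— Configuration A (φ=-35.8°):
Solar declination: sin δ = sin ε · sin λ_s = sin 25.19° × sin 71.3° = 0.40315, so δ = +23.775°.
cos H₀ = −tan(-35.8°) tan(+23.775°) = 0.3177, H₀ = 1.2475 rad.
Bracket: H₀ sin φ sin δ + cos φ cos δ sin H₀ = 1.2475×-0.58496×0.40315 + 0.81106×0.91513×0.94818 = -0.294194 + 0.703763 = 0.409569.
Q̄ = (S₀/π) × [bracket] = (589/π) × 0.409569 = 76.788 W/m².
— Configuration B (φ=+20.8°):
cos H₀ = −tan(+20.8°) tan(+23.775°) = -0.1673, H₀ = 1.7389 rad.
Bracket: H₀ sin φ sin δ + cos φ cos δ sin H₀ = 1.7389×0.35511×0.40315 + 0.93483×0.91513×0.98590 = 0.248945 + 0.843429 = 1.092374.
Q̄ = (S₀/π) × [bracket] = (589/π) × 1.092374 = 204.80 W/m².
Ratio Q̄_A / Q̄_B = 76.788 / 204.80 = 0.3749.

Q̄_A / Q̄_B ≈ 0.375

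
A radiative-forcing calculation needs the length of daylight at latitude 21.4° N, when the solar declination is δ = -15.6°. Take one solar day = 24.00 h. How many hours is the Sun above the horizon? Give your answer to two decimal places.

11.16 h

cos h₀ = −tan ϕ · tan δ = −tan(+21.4°) × tan(-15.600°) = 0.1094, so h₀ = 1.4612 rad = 83.72°.
Daylight = 2h₀/(2π) × 24.00 h = (1.4612/π) × 24.00 = 11.16 h.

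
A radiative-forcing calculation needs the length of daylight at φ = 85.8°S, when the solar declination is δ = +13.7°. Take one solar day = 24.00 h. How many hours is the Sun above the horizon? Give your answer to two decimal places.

cos H₀ = −tan φ · tan δ = 3.3196 ≥ 1, so the Sun never rises (polar night) and H₀ = 0.
Daylight = 2H₀/(2π) × 24.00 h = (0.0000/π) × 24.00 = 0.00 h.

0.00 h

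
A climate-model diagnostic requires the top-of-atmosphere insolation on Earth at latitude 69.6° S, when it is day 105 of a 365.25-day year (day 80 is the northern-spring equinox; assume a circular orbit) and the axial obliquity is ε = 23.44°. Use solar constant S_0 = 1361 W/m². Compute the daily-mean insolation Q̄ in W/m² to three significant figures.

Q̄ ≈ 58.6 W/m²

Solar longitude: L_s = 360° × (105 − 80)/365.25 = 24.641°.
sin δ = sin 23.44° × sin 24.641° = 0.16585, so δ = +9.547°.
cos h₀ = −tan(-69.6°) tan(+9.547°) = 0.4522, h₀ = 1.1015 rad.
Bracket: h₀ sin ϕ sin δ + cos ϕ cos δ sin h₀ = 1.1015×-0.93728×0.16585 + 0.34857×0.98615×0.89191 = -0.171226 + 0.306587 = 0.135361.
Q̄ = (S_0/π) × [bracket] = (1361/π) × 0.135361 = 58.64 W/m².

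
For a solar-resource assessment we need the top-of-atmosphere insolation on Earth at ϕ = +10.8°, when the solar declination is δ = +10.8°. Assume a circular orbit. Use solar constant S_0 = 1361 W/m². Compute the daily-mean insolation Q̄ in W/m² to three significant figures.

Q̄ ≈ 442 W/m²

cos h₀ = −tan(+10.8°) tan(+10.800°) = -0.0364, h₀ = 1.6072 rad.
Bracket: h₀ sin ϕ sin δ + cos ϕ cos δ sin h₀ = 1.6072×0.18738×0.18738 + 0.98229×0.98229×0.99934 = 0.056431 + 0.964257 = 1.020688.
Q̄ = (S_0/π) × [bracket] = (1361/π) × 1.020688 = 442.2 W/m².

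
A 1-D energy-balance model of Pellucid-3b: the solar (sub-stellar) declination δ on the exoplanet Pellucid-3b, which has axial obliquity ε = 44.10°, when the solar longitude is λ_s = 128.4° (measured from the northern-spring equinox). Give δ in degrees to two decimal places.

δ = +33.05°

sin δ = sin ε · sin λ_s = sin 44.10° × sin 128.4° = 0.545382.
δ = arcsin(0.545382) = +33.05°.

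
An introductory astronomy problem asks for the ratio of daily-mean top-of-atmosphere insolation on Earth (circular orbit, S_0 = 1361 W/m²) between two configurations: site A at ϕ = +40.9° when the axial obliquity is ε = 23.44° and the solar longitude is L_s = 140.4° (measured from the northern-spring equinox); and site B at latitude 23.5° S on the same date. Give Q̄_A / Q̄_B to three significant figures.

Q̄_A / Q̄_B ≈ 1.38

— Configuration A (ϕ=+40.9°):
Solar declination: sin δ = sin ε · sin L_s = sin 23.44° × sin 140.4° = 0.25356, so δ = +14.688°.
cos h₀ = −tan(+40.9°) tan(+14.688°) = -0.2271, h₀ = 1.7999 rad.
Bracket: h₀ sin ϕ sin δ + cos ϕ cos δ sin h₀ = 1.7999×0.65474×0.25356 + 0.75585×0.96732×0.97388 = 0.298812 + 0.712051 = 1.010863.
Q̄ = (S_0/π) × [bracket] = (1361/π) × 1.010863 = 437.93 W/m².
— Configuration B (ϕ=-23.5°):
cos h₀ = −tan(-23.5°) tan(+14.688°) = 0.1140, h₀ = 1.4566 rad.
Bracket: h₀ sin ϕ sin δ + cos ϕ cos δ sin h₀ = 1.4566×-0.39875×0.25356 + 0.91706×0.96732×0.99348 = -0.147273 + 0.881307 = 0.734034.
Q̄ = (S_0/π) × [bracket] = (1361/π) × 0.734034 = 318.00 W/m².
Ratio Q̄_A / Q̄_B = 437.93 / 318.00 = 1.377.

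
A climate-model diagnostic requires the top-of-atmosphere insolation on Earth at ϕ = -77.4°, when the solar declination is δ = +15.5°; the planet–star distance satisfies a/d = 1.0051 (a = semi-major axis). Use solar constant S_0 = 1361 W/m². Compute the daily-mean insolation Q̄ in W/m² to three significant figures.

Q̄ ≈ 0.00 W/m²

cos h₀ = −tan(-77.4°) tan(+15.500°) = 1.2407 ≥ 1 ⇒ polar night, h₀ = 0 and Q̄ = 0.
Inverse-square distance factor (a/d)² = 1.0051² = 1.010226.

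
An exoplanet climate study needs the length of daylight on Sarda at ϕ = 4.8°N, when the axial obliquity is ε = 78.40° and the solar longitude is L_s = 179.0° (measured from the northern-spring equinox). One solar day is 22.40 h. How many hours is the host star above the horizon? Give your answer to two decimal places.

11.21 h

Solar declination: sin δ = sin ε · sin L_s = sin 78.40° × sin 179.0° = 0.01710, so δ = +0.980°.
cos h₀ = −tan ϕ · tan δ = −tan(+4.8°) × tan(+0.980°) = -0.0014, so h₀ = 1.5722 rad = 90.08°.
Daylight = 2h₀/(2π) × 22.40 h = (1.5722/π) × 22.40 = 11.21 h.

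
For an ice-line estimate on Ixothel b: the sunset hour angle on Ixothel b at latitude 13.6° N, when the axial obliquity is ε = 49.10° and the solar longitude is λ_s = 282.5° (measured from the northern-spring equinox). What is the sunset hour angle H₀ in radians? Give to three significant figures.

H₀ = 1.30 rad

Solar declination: sin δ = sin ε · sin λ_s = sin 49.10° × sin 282.5° = -0.73794, so δ = -47.556°.
cos H₀ = −tan φ · tan δ = −tan(+13.6°) × tan(-47.556°) = 0.2645, so H₀ = 1.3031 rad = 74.66°.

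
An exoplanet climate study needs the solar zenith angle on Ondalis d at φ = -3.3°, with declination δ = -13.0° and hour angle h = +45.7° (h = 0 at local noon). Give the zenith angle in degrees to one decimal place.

cos θ_z = sin φ sin δ + cos φ cos δ cos h = 0.012949 + 0.679387 = 0.692336.
θ_z = arccos(0.692336) = 46.2°.

θ_z = 46.2°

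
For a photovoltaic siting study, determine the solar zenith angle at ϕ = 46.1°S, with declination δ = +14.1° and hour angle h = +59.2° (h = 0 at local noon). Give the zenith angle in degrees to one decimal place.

θ_z = 80.3°

cos θ_z = sin ϕ sin δ + cos ϕ cos δ cos h = -0.175537 + 0.344354 = 0.168817.
θ_z = arccos(0.168817) = 80.3°.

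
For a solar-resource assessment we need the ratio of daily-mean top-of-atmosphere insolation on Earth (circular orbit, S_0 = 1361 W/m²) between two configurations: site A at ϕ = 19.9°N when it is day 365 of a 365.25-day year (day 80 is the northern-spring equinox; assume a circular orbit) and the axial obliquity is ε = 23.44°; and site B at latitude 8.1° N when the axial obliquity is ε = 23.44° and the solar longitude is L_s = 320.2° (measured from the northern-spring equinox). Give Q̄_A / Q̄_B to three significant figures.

Q̄_A / Q̄_B ≈ 0.740

— Configuration A (ϕ=+19.9°):
Solar longitude: L_s = 360° × (365 − 80)/365.25 = 280.903°.
sin δ = sin 23.44° × sin 280.903° = -0.39061, so δ = -22.992°.
cos h₀ = −tan(+19.9°) tan(-22.992°) = 0.1536, h₀ = 1.4166 rad.
Bracket: h₀ sin ϕ sin δ + cos ϕ cos δ sin h₀ = 1.4166×0.34038×-0.39061 + 0.94029×0.92056×0.98813 = -0.188345 + 0.855319 = 0.666974.
Q̄ = (S_0/π) × [bracket] = (1361/π) × 0.666974 = 288.95 W/m².
— Configuration B (ϕ=+8.1°):
Solar declination: sin δ = sin ε · sin L_s = sin 23.44° × sin 320.2° = -0.25463, so δ = -14.752°.
cos h₀ = −tan(+8.1°) tan(-14.752°) = 0.0375, h₀ = 1.5333 rad.
Bracket: h₀ sin ϕ sin δ + cos ϕ cos δ sin h₀ = 1.5333×0.14090×-0.25463 + 0.99002×0.96704×0.99930 = -0.055011 + 0.956719 = 0.901708.
Q̄ = (S_0/π) × [bracket] = (1361/π) × 0.901708 = 390.64 W/m².
Ratio Q̄_A / Q̄_B = 288.95 / 390.64 = 0.7397.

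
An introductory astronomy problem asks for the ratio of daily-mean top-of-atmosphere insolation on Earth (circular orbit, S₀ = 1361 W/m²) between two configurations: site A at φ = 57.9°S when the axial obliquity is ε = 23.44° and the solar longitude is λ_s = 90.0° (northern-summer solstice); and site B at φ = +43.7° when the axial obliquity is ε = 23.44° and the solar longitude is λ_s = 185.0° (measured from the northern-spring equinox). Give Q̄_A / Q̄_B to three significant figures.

Q̄_A / Q̄_B ≈ 0.117

— Configuration A (φ=-57.9°):
Solar declination: sin δ = sin ε · sin λ_s = sin 23.44° × sin 90.0° = 0.39779, so δ = +23.440°.
cos H₀ = −tan(-57.9°) tan(+23.440°) = 0.6912, H₀ = 0.8077 rad.
Bracket: H₀ sin φ sin δ + cos φ cos δ sin H₀ = 0.8077×-0.84712×0.39779 + 0.53140×0.91748×0.72270 = -0.272175 + 0.352352 = 0.080177.
Q̄ = (S₀/π) × [bracket] = (1361/π) × 0.080177 = 34.734 W/m².
— Configuration B (φ=+43.7°):
Solar declination: sin δ = sin ε · sin λ_s = sin 23.44° × sin 185.0° = -0.03467, so δ = -1.987°.
cos H₀ = −tan(+43.7°) tan(-1.987°) = 0.0332, H₀ = 1.5376 rad.
Bracket: H₀ sin φ sin δ + cos φ cos δ sin H₀ = 1.5376×0.69088×-0.03467 + 0.72297×0.99940×0.99945 = -0.036830 + 0.722139 = 0.685309.
Q̄ = (S₀/π) × [bracket] = (1361/π) × 0.685309 = 296.89 W/m².
Ratio Q̄_A / Q̄_B = 34.734 / 296.89 = 0.1170.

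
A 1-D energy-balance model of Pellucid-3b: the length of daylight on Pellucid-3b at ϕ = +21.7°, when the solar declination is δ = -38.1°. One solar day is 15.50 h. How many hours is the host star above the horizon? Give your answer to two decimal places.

cos h₀ = −tan ϕ · tan δ = −tan(+21.7°) × tan(-38.100°) = 0.3120, so h₀ = 1.2535 rad = 71.82°.
Daylight = 2h₀/(2π) × 15.50 h = (1.2535/π) × 15.50 = 6.18 h.

6.18 h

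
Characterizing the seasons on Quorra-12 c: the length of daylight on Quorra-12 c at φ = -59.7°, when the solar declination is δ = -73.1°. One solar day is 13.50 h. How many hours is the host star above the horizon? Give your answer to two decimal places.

Sunrise equation: cos H₀ = −tan φ · tan δ = -5.6325 ≤ −1, so the host star never sets (polar day) and H₀ = π.
Daylight = 2H₀/(2π) × 13.50 h = (3.1416/π) × 13.50 = 13.50 h.

13.50 h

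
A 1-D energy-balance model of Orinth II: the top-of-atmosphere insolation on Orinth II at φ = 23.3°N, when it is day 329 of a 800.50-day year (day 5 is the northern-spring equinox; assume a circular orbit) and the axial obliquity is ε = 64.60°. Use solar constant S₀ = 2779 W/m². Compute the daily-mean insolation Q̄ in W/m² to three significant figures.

Solar longitude: λ_s = 360° × (329 − 5)/800.50 = 145.709°.
sin δ = sin 64.60° × sin 145.709° = 0.50894, so δ = +30.593°.
cos H₀ = −tan(+23.3°) tan(+30.593°) = -0.2546, H₀ = 1.8283 rad.
Bracket: H₀ sin φ sin δ + cos φ cos δ sin H₀ = 1.8283×0.39555×0.50894 + 0.91845×0.86080×0.96704 = 0.368057 + 0.764544 = 1.132601.
Q̄ = (S₀/π) × [bracket] = (2779/π) × 1.132601 = 1002 W/m².

Q̄ ≈ 1.00e+03 W/m²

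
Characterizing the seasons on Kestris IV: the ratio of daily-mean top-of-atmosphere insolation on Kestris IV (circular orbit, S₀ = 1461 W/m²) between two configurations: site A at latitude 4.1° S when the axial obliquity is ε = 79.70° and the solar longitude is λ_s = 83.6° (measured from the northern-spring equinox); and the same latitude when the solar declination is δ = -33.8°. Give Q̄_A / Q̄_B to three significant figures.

Q̄_A / Q̄_B ≈ 0.125

— Configuration A (φ=-4.1°):
Solar declination: sin δ = sin ε · sin λ_s = sin 79.70° × sin 83.6° = 0.97775, so δ = +77.892°.
cos H₀ = −tan(-4.1°) tan(+77.892°) = 0.3341, H₀ = 1.2301 rad.
Bracket: H₀ sin φ sin δ + cos φ cos δ sin H₀ = 1.2301×-0.07150×0.97775 + 0.99744×0.20976×0.94253 = -0.085995 + 0.197199 = 0.111204.
Q̄ = (S₀/π) × [bracket] = (1461/π) × 0.111204 = 51.716 W/m².
— Configuration B (φ=-4.1°):
cos H₀ = −tan(-4.1°) tan(-33.800°) = -0.0480, H₀ = 1.6188 rad.
Bracket: H₀ sin φ sin δ + cos φ cos δ sin H₀ = 1.6188×-0.07150×-0.55630 + 0.99744×0.83098×0.99885 = 0.064388 + 0.827900 = 0.892288.
Q̄ = (S₀/π) × [bracket] = (1461/π) × 0.892288 = 414.96 W/m².
Ratio Q̄_A / Q̄_B = 51.716 / 414.96 = 0.1246.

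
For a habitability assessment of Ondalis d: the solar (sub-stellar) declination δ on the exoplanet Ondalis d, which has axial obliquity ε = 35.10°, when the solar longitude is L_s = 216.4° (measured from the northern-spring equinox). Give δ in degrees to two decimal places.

sin δ = sin ε · sin L_s = sin 35.10° × sin 216.4° = -0.341219.
δ = arcsin(-0.341219) = -19.95°.

δ = -19.95°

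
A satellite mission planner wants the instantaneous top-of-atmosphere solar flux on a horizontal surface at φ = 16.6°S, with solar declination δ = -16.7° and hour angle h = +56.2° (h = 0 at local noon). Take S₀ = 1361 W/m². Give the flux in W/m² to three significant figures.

807 W/m²

cos θ_z = sin φ sin δ + cos φ cos δ cos h = 0.082096 + 0.510625 = 0.592721.
Flux = S₀ · cos θ_z = 1361 × 0.592721 = 806.7 W/m².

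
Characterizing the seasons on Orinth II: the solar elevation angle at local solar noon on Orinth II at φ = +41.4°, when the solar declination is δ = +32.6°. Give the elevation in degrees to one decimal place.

81.2°

At local noon the hour angle is zero, so the zenith angle equals |φ − δ| = |+41.4° − (+32.600°)| = 8.800°.
Elevation = 90° − 8.800° = 81.2°.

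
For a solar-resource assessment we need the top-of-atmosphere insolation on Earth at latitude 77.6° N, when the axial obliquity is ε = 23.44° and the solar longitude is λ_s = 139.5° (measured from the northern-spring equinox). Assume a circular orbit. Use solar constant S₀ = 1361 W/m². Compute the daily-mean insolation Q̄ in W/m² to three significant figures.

Q̄ ≈ 343 W/m²

Solar declination: sin δ = sin ε · sin λ_s = sin 23.44° × sin 139.5° = 0.25834, so δ = +14.972°.
cos H₀ = −tan(+77.6°) tan(+14.972°) = -1.2163 ≤ −1 ⇒ polar day, H₀ = π.
Bracket: H₀ sin φ sin δ + cos φ cos δ sin H₀ = 3.1416×0.97667×0.25834 + 0.21474×0.96605×0.00000 = 0.792666 + 0.000000 = 0.792666.
Q̄ = (S₀/π) × [bracket] = (1361/π) × 0.792666 = 343.4 W/m².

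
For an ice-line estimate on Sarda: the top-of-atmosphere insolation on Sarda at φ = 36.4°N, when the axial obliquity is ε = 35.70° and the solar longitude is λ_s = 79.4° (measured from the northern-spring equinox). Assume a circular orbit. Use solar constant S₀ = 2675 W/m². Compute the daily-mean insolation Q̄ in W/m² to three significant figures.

Solar declination: sin δ = sin ε · sin λ_s = sin 35.70° × sin 79.4° = 0.57358, so δ = +35.000°.
cos H₀ = −tan(+36.4°) tan(+35.000°) = -0.5162, H₀ = 2.1133 rad.
Bracket: H₀ sin φ sin δ + cos φ cos δ sin H₀ = 2.1133×0.59342×0.57358 + 0.80489×0.81915×0.85644 = 0.719312 + 0.564673 = 1.283985.
Q̄ = (S₀/π) × [bracket] = (2675/π) × 1.283985 = 1093 W/m².

Q̄ ≈ 1.09e+03 W/m²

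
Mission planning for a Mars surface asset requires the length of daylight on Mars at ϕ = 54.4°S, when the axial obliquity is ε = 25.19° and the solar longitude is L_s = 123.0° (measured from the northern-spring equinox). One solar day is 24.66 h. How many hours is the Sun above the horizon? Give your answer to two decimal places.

7.91 h

Solar declination: sin δ = sin ε · sin L_s = sin 25.19° × sin 123.0° = 0.35696, so δ = +20.913°.
cos h₀ = −tan ϕ · tan δ = −tan(-54.4°) × tan(+20.913°) = 0.5338, so h₀ = 1.0078 rad = 57.74°.
Daylight = 2h₀/(2π) × 24.66 h = (1.0078/π) × 24.66 = 7.91 h.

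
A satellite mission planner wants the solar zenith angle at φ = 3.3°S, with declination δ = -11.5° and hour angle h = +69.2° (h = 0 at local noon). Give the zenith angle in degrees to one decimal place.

cos θ_z = sin φ sin δ + cos φ cos δ cos h = 0.011476 + 0.347401 = 0.358877.
θ_z = arccos(0.358877) = 69.0°.

θ_z = 69.0°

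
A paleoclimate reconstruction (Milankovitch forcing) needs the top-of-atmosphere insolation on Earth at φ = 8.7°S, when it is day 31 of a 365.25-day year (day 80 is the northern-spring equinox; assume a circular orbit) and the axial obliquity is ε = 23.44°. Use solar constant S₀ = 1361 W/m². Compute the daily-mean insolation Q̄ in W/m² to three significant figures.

Q̄ ≈ 440 W/m²

Solar longitude: λ_s = 360° × (31 − 80)/365.25 = -48.296°, i.e. -48.296° + 360° = 311.704°.
sin δ = sin 23.44° × sin 311.704° = -0.29698, so δ = -17.277°.
cos H₀ = −tan(-8.7°) tan(-17.277°) = -0.0476, H₀ = 1.6184 rad.
Bracket: H₀ sin φ sin δ + cos φ cos δ sin H₀ = 1.6184×-0.15126×-0.29698 + 0.98849×0.95488×0.99887 = 0.072700 + 0.942823 = 1.015523.
Q̄ = (S₀/π) × [bracket] = (1361/π) × 1.015523 = 439.9 W/m².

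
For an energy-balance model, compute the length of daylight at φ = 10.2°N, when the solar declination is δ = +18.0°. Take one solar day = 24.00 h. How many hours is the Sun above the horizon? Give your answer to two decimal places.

cos H₀ = −tan φ · tan δ = −tan(+10.2°) × tan(+18.000°) = -0.0585, so H₀ = 1.6293 rad = 93.35°.
Daylight = 2H₀/(2π) × 24.00 h = (1.6293/π) × 24.00 = 12.45 h.

12.45 h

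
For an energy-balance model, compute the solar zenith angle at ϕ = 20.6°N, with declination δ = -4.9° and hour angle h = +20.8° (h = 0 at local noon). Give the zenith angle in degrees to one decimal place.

cos θ_z = sin ϕ sin δ + cos ϕ cos δ cos h = -0.030053 + 0.871854 = 0.841801.
θ_z = arccos(0.841801) = 32.7°.

θ_z = 32.7°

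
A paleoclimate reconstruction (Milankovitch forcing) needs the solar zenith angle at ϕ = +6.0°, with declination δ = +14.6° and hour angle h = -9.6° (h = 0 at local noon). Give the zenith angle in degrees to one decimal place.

θ_z = 12.8°

cos θ_z = sin ϕ sin δ + cos ϕ cos δ cos h = 0.026348 + 0.948930 = 0.975278.
θ_z = arccos(0.975278) = 12.8°.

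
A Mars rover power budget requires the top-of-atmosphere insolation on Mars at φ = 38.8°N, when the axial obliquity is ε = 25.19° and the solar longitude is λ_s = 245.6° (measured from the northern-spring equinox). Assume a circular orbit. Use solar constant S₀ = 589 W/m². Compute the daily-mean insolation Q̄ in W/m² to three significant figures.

Q̄ ≈ 70.9 W/m²

Solar declination: sin δ = sin ε · sin λ_s = sin 25.19° × sin 245.6° = -0.38761, so δ = -22.806°.
cos H₀ = −tan(+38.8°) tan(-22.806°) = 0.3381, H₀ = 1.2259 rad.
Bracket: H₀ sin φ sin δ + cos φ cos δ sin H₀ = 1.2259×0.62660×-0.38761 + 0.77934×0.92182×0.94112 = -0.297742 + 0.676111 = 0.378369.
Q̄ = (S₀/π) × [bracket] = (589/π) × 0.378369 = 70.94 W/m².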